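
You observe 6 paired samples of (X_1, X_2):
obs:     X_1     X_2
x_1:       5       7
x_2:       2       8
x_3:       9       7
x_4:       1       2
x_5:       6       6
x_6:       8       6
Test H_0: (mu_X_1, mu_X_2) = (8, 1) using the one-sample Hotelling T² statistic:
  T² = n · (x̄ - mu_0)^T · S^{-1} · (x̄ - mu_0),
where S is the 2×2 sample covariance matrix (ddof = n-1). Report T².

Step 1 — sample mean vector:
  mean(X_1) = (5 + 2 + 9 + 1 + 6 + 8) / 6 = 31/6 = 5.1667
  mean(X_2) = (7 + 8 + 7 + 2 + 6 + 6) / 6 = 36/6 = 6
  x̄ = (5.1667, 6),  deviation x̄ - mu_0 = (5.1667, 6) - (8, 1) = (-2.8333, 5).

Step 2 — sample covariance matrix, S[i,j] = (1/(n-1)) · Σ_k (x_{k,i} - mean_i) · (x_{k,j} - mean_j), divisor n-1 = 5:
  S[X_1,X_1] = ((-0.1667)·(-0.1667) + (-3.1667)·(-3.1667) + (3.8333)·(3.8333) + (-4.1667)·(-4.1667) + (0.8333)·(0.8333) + (2.8333)·(2.8333)) / 5 = 50.8333/5 = 10.1667
  S[X_1,X_2] = ((-0.1667)·(1) + (-3.1667)·(2) + (3.8333)·(1) + (-4.1667)·(-4) + (0.8333)·(0) + (2.8333)·(0)) / 5 = 14/5 = 2.8
  S[X_2,X_2] = ((1)·(1) + (2)·(2) + (1)·(1) + (-4)·(-4) + (0)·(0) + (0)·(0)) / 5 = 22/5 = 4.4
  S = [[10.1667, 2.8],
 [2.8, 4.4]].

Step 3 — invert S. det(S) = 10.1667·4.4 - (2.8)² = 36.8933.
  S^{-1} = (1/det) · [[d, -b], [-b, a]] = [[0.1193, -0.0759],
 [-0.0759, 0.2756]].

Step 4 — quadratic form (x̄ - mu_0)^T · S^{-1} · (x̄ - mu_0):
  S^{-1} · (x̄ - mu_0) = (-0.7174, 1.5929),
  (x̄ - mu_0)^T · [...] = (-2.8333)·(-0.7174) + (5)·(1.5929) = 9.997.

Step 5 — scale by n: T² = 6 · 9.997 = 59.9819.

T² ≈ 59.9819


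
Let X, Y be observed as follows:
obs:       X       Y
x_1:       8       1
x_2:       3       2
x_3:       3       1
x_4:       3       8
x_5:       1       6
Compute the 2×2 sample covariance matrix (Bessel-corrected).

Step 1 — column means:
  mean(X) = (8 + 3 + 3 + 3 + 1) / 5 = 18/5 = 3.6
  mean(Y) = (1 + 2 + 1 + 8 + 6) / 5 = 18/5 = 3.6

Step 2 — sample covariance S[i,j] = (1/(n-1)) · Σ_k (x_{k,i} - mean_i) · (x_{k,j} - mean_j), with n-1 = 4.
  S[X,X] = ((4.4)·(4.4) + (-0.6)·(-0.6) + (-0.6)·(-0.6) + (-0.6)·(-0.6) + (-2.6)·(-2.6)) / 4 = 27.2/4 = 6.8
  S[X,Y] = ((4.4)·(-2.6) + (-0.6)·(-1.6) + (-0.6)·(-2.6) + (-0.6)·(4.4) + (-2.6)·(2.4)) / 4 = -17.8/4 = -4.45
  S[Y,Y] = ((-2.6)·(-2.6) + (-1.6)·(-1.6) + (-2.6)·(-2.6) + (4.4)·(4.4) + (2.4)·(2.4)) / 4 = 41.2/4 = 10.3

S is symmetric (S[j,i] = S[i,j]). Assembling:

S = [[6.8, -4.45],
 [-4.45, 10.3]]


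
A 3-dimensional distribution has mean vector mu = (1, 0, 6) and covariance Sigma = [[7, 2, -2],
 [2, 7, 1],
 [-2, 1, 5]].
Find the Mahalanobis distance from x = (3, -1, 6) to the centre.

Step 1 — centre the observation: (x - mu) = (2, -1, 0).

Step 2 — invert Sigma (cofactor / det for 3×3, or solve directly):
  Sigma^{-1} = [[0.1868, -0.0659, 0.0879],
 [-0.0659, 0.1703, -0.0604],
 [0.0879, -0.0604, 0.2473]].

Step 3 — form the quadratic (x - mu)^T · Sigma^{-1} · (x - mu):
  Sigma^{-1} · (x - mu) = (0.4396, -0.3022, 0.2363).
  (x - mu)^T · [Sigma^{-1} · (x - mu)] = (2)·(0.4396) + (-1)·(-0.3022) + (0)·(0.2363) = 1.1813.

Step 4 — take square root: d = √(1.1813) ≈ 1.0869.

d(x, mu) = √(1.1813) ≈ 1.0869


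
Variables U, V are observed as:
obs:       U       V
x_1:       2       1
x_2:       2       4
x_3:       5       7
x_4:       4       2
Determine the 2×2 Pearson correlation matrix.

Step 1 — column means:
  mean(U) = (2 + 2 + 5 + 4) / 4 = 13/4 = 3.25
  mean(V) = (1 + 4 + 7 + 2) / 4 = 14/4 = 3.5

Step 2 — sample variances and covariances s[i,j] = (1/(n-1)) · Σ_k (x_{k,i} - mean_i) · (x_{k,j} - mean_j), with n-1 = 3:
  s[U,U] = ((-1.25)·(-1.25) + (-1.25)·(-1.25) + (1.75)·(1.75) + (0.75)·(0.75)) / 3 = 6.75/3 = 2.25
  s[U,V] = ((-1.25)·(-2.5) + (-1.25)·(0.5) + (1.75)·(3.5) + (0.75)·(-1.5)) / 3 = 7.5/3 = 2.5
  s[V,V] = ((-2.5)·(-2.5) + (0.5)·(0.5) + (3.5)·(3.5) + (-1.5)·(-1.5)) / 3 = 21/3 = 7
  Sample standard deviations s_i = √(s[i,i]):
  s(U) = √(2.25) = 1.5
  s(V) = √(7) = 2.6458

Step 3 — r_{ij} = s_{ij} / (s_i · s_j):
  r[U,U] = 1 (diagonal).
  r[U,V] = 2.5 / (1.5 · 2.6458) = 2.5 / 3.9686 = 0.6299
  r[V,V] = 1 (diagonal).

R is symmetric with unit diagonal. Assembling:

R = [[1, 0.6299],
 [0.6299, 1]]


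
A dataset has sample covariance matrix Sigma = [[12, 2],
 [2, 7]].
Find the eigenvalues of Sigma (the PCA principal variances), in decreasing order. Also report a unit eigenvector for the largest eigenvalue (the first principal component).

Step 1 — characteristic polynomial of 2×2 Sigma:
  det(Sigma - λI) = λ² - trace · λ + det = 0.
  trace = 12 + 7 = 19, det = 12·7 - (2)² = 80.
Step 2 — discriminant:
  Δ = trace² - 4·det = 361 - 320 = 41.
Step 3 — eigenvalues:
  λ = (trace ± √Δ)/2 = (19 ± 6.4031)/2,
  λ_1 = 12.7016,  λ_2 = 6.2984.

Step 4 — unit eigenvector for λ_1: solve (Sigma - λ_1 I)v = 0. First row:
  (12 - 12.7016)·v_x + (2)·v_y = 0, i.e. (-0.7016)·v_x + (2)·v_y = 0,
  so v ∝ (b, λ_1 - a) = (2, 0.7016) = u.
  ||u|| = √((2)² + (0.7016)²) = √(4.4922) ≈ 2.1195,
  v_1 = u/||u|| ≈ (0.9436, 0.331) (||v_1|| = 1).

λ_1 = 12.7016,  λ_2 = 6.2984;  v_1 ≈ (0.9436, 0.331)


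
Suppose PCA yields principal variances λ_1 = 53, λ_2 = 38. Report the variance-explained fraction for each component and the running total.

Step 1 — total variance = trace(Sigma) = Σ λ_i = 53 + 38 = 91.

Step 2 — fraction explained by component i = λ_i / Σ λ:
  PC1: 53/91 = 0.5824
  PC2: 38/91 = 0.4176

Step 3 — cumulative fraction after k components = (λ_1 + ... + λ_k) / Σ λ:
  k = 1: 53/91 = 0.5824
  k = 2: (53 + 38)/91 = 91/91 = 1

Summary (fraction, with percent):

explained: PC1 0.5824 (58.24%), PC2 0.4176 (41.76%);  cumulative: 0.5824, 1


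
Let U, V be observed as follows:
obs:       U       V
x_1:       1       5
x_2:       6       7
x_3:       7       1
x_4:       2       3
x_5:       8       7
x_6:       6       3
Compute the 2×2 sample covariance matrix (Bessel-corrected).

Step 1 — column means:
  mean(U) = (1 + 6 + 7 + 2 + 8 + 6) / 6 = 30/6 = 5
  mean(V) = (5 + 7 + 1 + 3 + 7 + 3) / 6 = 26/6 = 4.3333

Step 2 — sample covariance S[i,j] = (1/(n-1)) · Σ_k (x_{k,i} - mean_i) · (x_{k,j} - mean_j), with n-1 = 5.
  S[U,U] = ((-4)·(-4) + (1)·(1) + (2)·(2) + (-3)·(-3) + (3)·(3) + (1)·(1)) / 5 = 40/5 = 8
  S[U,V] = ((-4)·(0.6667) + (1)·(2.6667) + (2)·(-3.3333) + (-3)·(-1.3333) + (3)·(2.6667) + (1)·(-1.3333)) / 5 = 4/5 = 0.8
  S[V,V] = ((0.6667)·(0.6667) + (2.6667)·(2.6667) + (-3.3333)·(-3.3333) + (-1.3333)·(-1.3333) + (2.6667)·(2.6667) + (-1.3333)·(-1.3333)) / 5 = 29.3333/5 = 5.8667

S is symmetric (S[j,i] = S[i,j]). Assembling:

S = [[8, 0.8],
 [0.8, 5.8667]]


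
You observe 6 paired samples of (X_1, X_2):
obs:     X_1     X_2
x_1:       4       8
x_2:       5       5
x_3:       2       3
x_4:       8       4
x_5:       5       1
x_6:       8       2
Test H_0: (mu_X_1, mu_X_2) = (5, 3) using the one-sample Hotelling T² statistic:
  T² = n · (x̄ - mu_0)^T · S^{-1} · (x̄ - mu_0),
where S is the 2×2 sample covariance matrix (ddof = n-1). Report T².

Step 1 — sample mean vector:
  mean(X_1) = (4 + 5 + 2 + 8 + 5 + 8) / 6 = 32/6 = 5.3333
  mean(X_2) = (8 + 5 + 3 + 4 + 1 + 2) / 6 = 23/6 = 3.8333
  x̄ = (5.3333, 3.8333),  deviation x̄ - mu_0 = (5.3333, 3.8333) - (5, 3) = (0.3333, 0.8333).

Step 2 — sample covariance matrix, S[i,j] = (1/(n-1)) · Σ_k (x_{k,i} - mean_i) · (x_{k,j} - mean_j), divisor n-1 = 5:
  S[X_1,X_1] = ((-1.3333)·(-1.3333) + (-0.3333)·(-0.3333) + (-3.3333)·(-3.3333) + (2.6667)·(2.6667) + (-0.3333)·(-0.3333) + (2.6667)·(2.6667)) / 5 = 27.3333/5 = 5.4667
  S[X_1,X_2] = ((-1.3333)·(4.1667) + (-0.3333)·(1.1667) + (-3.3333)·(-0.8333) + (2.6667)·(0.1667) + (-0.3333)·(-2.8333) + (2.6667)·(-1.8333)) / 5 = -6.6667/5 = -1.3333
  S[X_2,X_2] = ((4.1667)·(4.1667) + (1.1667)·(1.1667) + (-0.8333)·(-0.8333) + (0.1667)·(0.1667) + (-2.8333)·(-2.8333) + (-1.8333)·(-1.8333)) / 5 = 30.8333/5 = 6.1667
  S = [[5.4667, -1.3333],
 [-1.3333, 6.1667]].

Step 3 — invert S. det(S) = 5.4667·6.1667 - (-1.3333)² = 31.9333.
  S^{-1} = (1/det) · [[d, -b], [-b, a]] = [[0.1931, 0.0418],
 [0.0418, 0.1712]].

Step 4 — quadratic form (x̄ - mu_0)^T · S^{-1} · (x̄ - mu_0):
  S^{-1} · (x̄ - mu_0) = (0.0992, 0.1566),
  (x̄ - mu_0)^T · [...] = (0.3333)·(0.0992) + (0.8333)·(0.1566) = 0.1635.

Step 5 — scale by n: T² = 6 · 0.1635 = 0.9812.

T² ≈ 0.9812


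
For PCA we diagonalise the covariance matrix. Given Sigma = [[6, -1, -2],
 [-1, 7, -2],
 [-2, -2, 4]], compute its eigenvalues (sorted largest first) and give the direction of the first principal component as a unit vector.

Step 1 — characteristic polynomial p(λ) = det(λI - Sigma) = λ³ - tr·λ² + c_1·λ - det, where tr = trace, c_1 = sum of the principal 2×2 minors, det = det(Sigma):
  tr = 6 + 7 + 4 = 17,
  c_1 = (6·7 - (-1)²) + (6·4 - (-2)²) + (7·4 - (-2)²) = 41 + 20 + 24 = 85,
  det = 6·(7·4 - (-2)²) - (-1)·((-1)·4 - (-2)·(-2)) + (-2)·((-1)·(-2) - 7·(-2)) = 6·(24) - (-1)·(-8) + (-2)·(16) = 104.
  So p(λ) = λ³ - 17λ² + 85λ - 104.
Step 2 — look for an integer root (rational root theorem: any rational root is an integer divisor of 104). Testing λ = 8:
  p(8) = 512 - 1088 + 680 - 104 = 0  ✓
  Dividing out (λ - 8): p(λ) = (λ - 8)(λ² - 9λ + 13).
Step 3 — remaining eigenvalues from the quadratic λ² - 9λ + 13 = 0:
  Δ = 9² - 4·13 = 81 - 52 = 29,  λ = (9 ± √29)/2 = (9 ± 5.3852)/2 ≈ 7.1926 or 1.8074.
  Sorted: λ_1 = 8,  λ_2 = 7.1926,  λ_3 = 1.8074  (check: sum = 17 = tr ✓).

Step 4 — unit eigenvector for λ_1 = 8: v spans the null space of (Sigma - λ_1 I), whose rows are
  r_1 = (-2, -1, -2),  r_2 = (-1, -1, -2),  r_3 = (-2, -2, -4).
  v is orthogonal to every row, so take v ∝ r_1 × r_2 = ((-1)·(-2) - (-2)·(-1), (-2)·(-1) - (-2)·(-2), (-2)·(-1) - (-1)·(-1)) = (0, -2, 1).
  Rescale (multiply by -1 so the first nonzero entry is positive): u = (0, 2, -1).
  ||u|| = √((0)² + (2)² + (-1)²) = √(5) ≈ 2.2361,  v_1 = u/||u|| ≈ (0, 0.8944, -0.4472) (||v_1|| = 1).

λ_1 = 8,  λ_2 = 7.1926,  λ_3 = 1.8074;  v_1 ≈ (0, 0.8944, -0.4472)


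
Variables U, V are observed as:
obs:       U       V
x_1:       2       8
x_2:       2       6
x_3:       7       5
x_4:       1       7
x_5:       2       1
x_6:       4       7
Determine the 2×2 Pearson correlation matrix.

Step 1 — column means:
  mean(U) = (2 + 2 + 7 + 1 + 2 + 4) / 6 = 18/6 = 3
  mean(V) = (8 + 6 + 5 + 7 + 1 + 7) / 6 = 34/6 = 5.6667

Step 2 — sample variances and covariances s[i,j] = (1/(n-1)) · Σ_k (x_{k,i} - mean_i) · (x_{k,j} - mean_j), with n-1 = 5:
  s[U,U] = ((-1)·(-1) + (-1)·(-1) + (4)·(4) + (-2)·(-2) + (-1)·(-1) + (1)·(1)) / 5 = 24/5 = 4.8
  s[U,V] = ((-1)·(2.3333) + (-1)·(0.3333) + (4)·(-0.6667) + (-2)·(1.3333) + (-1)·(-4.6667) + (1)·(1.3333)) / 5 = -2/5 = -0.4
  s[V,V] = ((2.3333)·(2.3333) + (0.3333)·(0.3333) + (-0.6667)·(-0.6667) + (1.3333)·(1.3333) + (-4.6667)·(-4.6667) + (1.3333)·(1.3333)) / 5 = 31.3333/5 = 6.2667
  Sample standard deviations s_i = √(s[i,i]):
  s(U) = √(4.8) = 2.1909
  s(V) = √(6.2667) = 2.5033

Step 3 — r_{ij} = s_{ij} / (s_i · s_j):
  r[U,U] = 1 (diagonal).
  r[U,V] = -0.4 / (2.1909 · 2.5033) = -0.4 / 5.4845 = -0.0729
  r[V,V] = 1 (diagonal).

R is symmetric with unit diagonal. Assembling:

R = [[1, -0.0729],
 [-0.0729, 1]]


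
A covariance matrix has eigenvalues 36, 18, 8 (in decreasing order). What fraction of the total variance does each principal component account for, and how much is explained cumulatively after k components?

Step 1 — total variance = trace(Sigma) = Σ λ_i = 36 + 18 + 8 = 62.

Step 2 — fraction explained by component i = λ_i / Σ λ:
  PC1: 36/62 = 0.5806
  PC2: 18/62 = 0.2903
  PC3: 8/62 = 0.129

Step 3 — cumulative fraction after k components = (λ_1 + ... + λ_k) / Σ λ:
  k = 1: 36/62 = 0.5806
  k = 2: (36 + 18)/62 = 54/62 = 0.871
  k = 3: (36 + 18 + 8)/62 = 62/62 = 1

Summary (fraction, with percent):

explained: PC1 0.5806 (58.06%), PC2 0.2903 (29.03%), PC3 0.129 (12.9%);  cumulative: 0.5806, 0.871, 1


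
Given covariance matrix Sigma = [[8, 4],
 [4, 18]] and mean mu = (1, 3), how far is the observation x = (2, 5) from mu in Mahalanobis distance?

Step 1 — centre the observation: (x - mu) = (1, 2).

Step 2 — invert Sigma. det(Sigma) = 8·18 - (4)² = 128.
  Sigma^{-1} = (1/det) · [[d, -b], [-b, a]] = [[0.1406, -0.0312],
 [-0.0312, 0.0625]].

Step 3 — form the quadratic (x - mu)^T · Sigma^{-1} · (x - mu):
  Sigma^{-1} · (x - mu) = (0.0781, 0.0938).
  (x - mu)^T · [Sigma^{-1} · (x - mu)] = (1)·(0.0781) + (2)·(0.0938) = 0.2656.

Step 4 — take square root: d = √(0.2656) ≈ 0.5154.

d(x, mu) = √(0.2656) ≈ 0.5154


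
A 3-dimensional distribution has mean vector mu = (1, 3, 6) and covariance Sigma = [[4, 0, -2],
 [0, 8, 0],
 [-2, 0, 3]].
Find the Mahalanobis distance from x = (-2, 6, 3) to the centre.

Step 1 — centre the observation: (x - mu) = (-3, 3, -3).

Step 2 — invert Sigma (cofactor / det for 3×3, or solve directly):
  Sigma^{-1} = [[0.375, 0, 0.25],
 [0, 0.125, 0],
 [0.25, 0, 0.5]].

Step 3 — form the quadratic (x - mu)^T · Sigma^{-1} · (x - mu):
  Sigma^{-1} · (x - mu) = (-1.875, 0.375, -2.25).
  (x - mu)^T · [Sigma^{-1} · (x - mu)] = (-3)·(-1.875) + (3)·(0.375) + (-3)·(-2.25) = 13.5.

Step 4 — take square root: d = √(13.5) ≈ 3.6742.

d(x, mu) = √(13.5) ≈ 3.6742


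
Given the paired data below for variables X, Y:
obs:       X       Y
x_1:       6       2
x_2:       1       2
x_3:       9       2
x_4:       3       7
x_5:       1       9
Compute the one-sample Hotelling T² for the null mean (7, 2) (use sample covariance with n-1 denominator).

Step 1 — sample mean vector:
  mean(X) = (6 + 1 + 9 + 3 + 1) / 5 = 20/5 = 4
  mean(Y) = (2 + 2 + 2 + 7 + 9) / 5 = 22/5 = 4.4
  x̄ = (4, 4.4),  deviation x̄ - mu_0 = (4, 4.4) - (7, 2) = (-3, 2.4).

Step 2 — sample covariance matrix, S[i,j] = (1/(n-1)) · Σ_k (x_{k,i} - mean_i) · (x_{k,j} - mean_j), divisor n-1 = 4:
  S[X,X] = ((2)·(2) + (-3)·(-3) + (5)·(5) + (-1)·(-1) + (-3)·(-3)) / 4 = 48/4 = 12
  S[X,Y] = ((2)·(-2.4) + (-3)·(-2.4) + (5)·(-2.4) + (-1)·(2.6) + (-3)·(4.6)) / 4 = -26/4 = -6.5
  S[Y,Y] = ((-2.4)·(-2.4) + (-2.4)·(-2.4) + (-2.4)·(-2.4) + (2.6)·(2.6) + (4.6)·(4.6)) / 4 = 45.2/4 = 11.3
  S = [[12, -6.5],
 [-6.5, 11.3]].

Step 3 — invert S. det(S) = 12·11.3 - (-6.5)² = 93.35.
  S^{-1} = (1/det) · [[d, -b], [-b, a]] = [[0.121, 0.0696],
 [0.0696, 0.1285]].

Step 4 — quadratic form (x̄ - mu_0)^T · S^{-1} · (x̄ - mu_0):
  S^{-1} · (x̄ - mu_0) = (-0.196, 0.0996),
  (x̄ - mu_0)^T · [...] = (-3)·(-0.196) + (2.4)·(0.0996) = 0.8272.

Step 5 — scale by n: T² = 5 · 0.8272 = 4.136.

T² ≈ 4.136


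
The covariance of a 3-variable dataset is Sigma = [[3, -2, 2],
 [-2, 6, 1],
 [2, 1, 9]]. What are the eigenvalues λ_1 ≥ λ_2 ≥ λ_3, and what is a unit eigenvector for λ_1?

Step 1 — characteristic polynomial p(λ) = det(λI - Sigma) = λ³ - tr·λ² + c_1·λ - det, where tr = trace, c_1 = sum of the principal 2×2 minors, det = det(Sigma):
  tr = 3 + 6 + 9 = 18,
  c_1 = (3·6 - (-2)²) + (3·9 - (2)²) + (6·9 - (1)²) = 14 + 23 + 53 = 90,
  det = 3·(6·9 - (1)²) - (-2)·((-2)·9 - (1)·(2)) + (2)·((-2)·(1) - 6·(2)) = 3·(53) - (-2)·(-20) + (2)·(-14) = 91.
  So p(λ) = λ³ - 18λ² + 90λ - 91.
Step 2 — look for an integer root (rational root theorem: any rational root is an integer divisor of 91). Testing λ = 7:
  p(7) = 343 - 882 + 630 - 91 = 0  ✓
  Dividing out (λ - 7): p(λ) = (λ - 7)(λ² - 11λ + 13).
Step 3 — remaining eigenvalues from the quadratic λ² - 11λ + 13 = 0:
  Δ = 11² - 4·13 = 121 - 52 = 69,  λ = (11 ± √69)/2 = (11 ± 8.3066)/2 ≈ 9.6533 or 1.3467.
  Sorted: λ_1 = 9.6533,  λ_2 = 7,  λ_3 = 1.3467  (check: sum = 18 = tr ✓).

Step 4 — unit eigenvector for λ_1 ≈ 9.6533: v spans the null space of (Sigma - λ_1 I), whose rows are
  r_1 = (-6.6533, -2, 2),  r_2 = (-2, -3.6533, 1),  r_3 = (2, 1, -0.6533).
  v is orthogonal to every row, so take v ∝ r_1 × r_2 = ((-2)·(1) - (2)·(-3.6533), (2)·(-2) - (-6.6533)·(1), (-6.6533)·(-3.6533) - (-2)·(-2)) ≈ (5.3066, 2.6533, 20.3066).
  Let u = (5.3066, 2.6533, 20.3066).
  ||u|| = √((5.3066)² + (2.6533)² + (20.3066)²) = √(447.5593) ≈ 21.1556,  v_1 = u/||u|| ≈ (0.2508, 0.1254, 0.9599) (||v_1|| = 1).

λ_1 = 9.6533,  λ_2 = 7,  λ_3 = 1.3467;  v_1 ≈ (0.2508, 0.1254, 0.9599)


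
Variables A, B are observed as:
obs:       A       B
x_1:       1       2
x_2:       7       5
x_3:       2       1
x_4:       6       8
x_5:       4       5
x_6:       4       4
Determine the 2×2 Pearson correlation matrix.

Step 1 — column means:
  mean(A) = (1 + 7 + 2 + 6 + 4 + 4) / 6 = 24/6 = 4
  mean(B) = (2 + 5 + 1 + 8 + 5 + 4) / 6 = 25/6 = 4.1667

Step 2 — sample variances and covariances s[i,j] = (1/(n-1)) · Σ_k (x_{k,i} - mean_i) · (x_{k,j} - mean_j), with n-1 = 5:
  s[A,A] = ((-3)·(-3) + (3)·(3) + (-2)·(-2) + (2)·(2) + (0)·(0) + (0)·(0)) / 5 = 26/5 = 5.2
  s[A,B] = ((-3)·(-2.1667) + (3)·(0.8333) + (-2)·(-3.1667) + (2)·(3.8333) + (0)·(0.8333) + (0)·(-0.1667)) / 5 = 23/5 = 4.6
  s[B,B] = ((-2.1667)·(-2.1667) + (0.8333)·(0.8333) + (-3.1667)·(-3.1667) + (3.8333)·(3.8333) + (0.8333)·(0.8333) + (-0.1667)·(-0.1667)) / 5 = 30.8333/5 = 6.1667
  Sample standard deviations s_i = √(s[i,i]):
  s(A) = √(5.2) = 2.2804
  s(B) = √(6.1667) = 2.4833

Step 3 — r_{ij} = s_{ij} / (s_i · s_j):
  r[A,A] = 1 (diagonal).
  r[A,B] = 4.6 / (2.2804 · 2.4833) = 4.6 / 5.6627 = 0.8123
  r[B,B] = 1 (diagonal).

R is symmetric with unit diagonal. Assembling:

R = [[1, 0.8123],
 [0.8123, 1]]


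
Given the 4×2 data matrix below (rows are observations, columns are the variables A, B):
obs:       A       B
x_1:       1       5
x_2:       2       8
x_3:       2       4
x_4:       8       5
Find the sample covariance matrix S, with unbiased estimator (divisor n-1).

Step 1 — column means:
  mean(A) = (1 + 2 + 2 + 8) / 4 = 13/4 = 3.25
  mean(B) = (5 + 8 + 4 + 5) / 4 = 22/4 = 5.5

Step 2 — sample covariance S[i,j] = (1/(n-1)) · Σ_k (x_{k,i} - mean_i) · (x_{k,j} - mean_j), with n-1 = 3.
  S[A,A] = ((-2.25)·(-2.25) + (-1.25)·(-1.25) + (-1.25)·(-1.25) + (4.75)·(4.75)) / 3 = 30.75/3 = 10.25
  S[A,B] = ((-2.25)·(-0.5) + (-1.25)·(2.5) + (-1.25)·(-1.5) + (4.75)·(-0.5)) / 3 = -2.5/3 = -0.8333
  S[B,B] = ((-0.5)·(-0.5) + (2.5)·(2.5) + (-1.5)·(-1.5) + (-0.5)·(-0.5)) / 3 = 9/3 = 3

S is symmetric (S[j,i] = S[i,j]). Assembling:

S = [[10.25, -0.8333],
 [-0.8333, 3]]


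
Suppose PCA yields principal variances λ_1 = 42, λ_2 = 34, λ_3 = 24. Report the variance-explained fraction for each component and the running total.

Step 1 — total variance = trace(Sigma) = Σ λ_i = 42 + 34 + 24 = 100.

Step 2 — fraction explained by component i = λ_i / Σ λ:
  PC1: 42/100 = 0.42
  PC2: 34/100 = 0.34
  PC3: 24/100 = 0.24

Step 3 — cumulative fraction after k components = (λ_1 + ... + λ_k) / Σ λ:
  k = 1: 42/100 = 0.42
  k = 2: (42 + 34)/100 = 76/100 = 0.76
  k = 3: (42 + 34 + 24)/100 = 100/100 = 1

Summary (fraction, with percent):

explained: PC1 0.42 (42%), PC2 0.34 (34%), PC3 0.24 (24%);  cumulative: 0.42, 0.76, 1


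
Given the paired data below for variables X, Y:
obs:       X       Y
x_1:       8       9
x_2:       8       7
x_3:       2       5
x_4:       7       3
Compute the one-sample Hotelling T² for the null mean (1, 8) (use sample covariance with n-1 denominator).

Step 1 — sample mean vector:
  mean(X) = (8 + 8 + 2 + 7) / 4 = 25/4 = 6.25
  mean(Y) = (9 + 7 + 5 + 3) / 4 = 24/4 = 6
  x̄ = (6.25, 6),  deviation x̄ - mu_0 = (6.25, 6) - (1, 8) = (5.25, -2).

Step 2 — sample covariance matrix, S[i,j] = (1/(n-1)) · Σ_k (x_{k,i} - mean_i) · (x_{k,j} - mean_j), divisor n-1 = 3:
  S[X,X] = ((1.75)·(1.75) + (1.75)·(1.75) + (-4.25)·(-4.25) + (0.75)·(0.75)) / 3 = 24.75/3 = 8.25
  S[X,Y] = ((1.75)·(3) + (1.75)·(1) + (-4.25)·(-1) + (0.75)·(-3)) / 3 = 9/3 = 3
  S[Y,Y] = ((3)·(3) + (1)·(1) + (-1)·(-1) + (-3)·(-3)) / 3 = 20/3 = 6.6667
  S = [[8.25, 3],
 [3, 6.6667]].

Step 3 — invert S. det(S) = 8.25·6.6667 - (3)² = 46.
  S^{-1} = (1/det) · [[d, -b], [-b, a]] = [[0.1449, -0.0652],
 [-0.0652, 0.1793]].

Step 4 — quadratic form (x̄ - mu_0)^T · S^{-1} · (x̄ - mu_0):
  S^{-1} · (x̄ - mu_0) = (0.8913, -0.7011),
  (x̄ - mu_0)^T · [...] = (5.25)·(0.8913) + (-2)·(-0.7011) = 6.0815.

Step 5 — scale by n: T² = 4 · 6.0815 = 24.3261.

T² ≈ 24.3261


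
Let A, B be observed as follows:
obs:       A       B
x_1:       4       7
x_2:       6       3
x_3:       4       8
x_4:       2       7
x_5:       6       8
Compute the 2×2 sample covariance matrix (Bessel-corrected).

Step 1 — column means:
  mean(A) = (4 + 6 + 4 + 2 + 6) / 5 = 22/5 = 4.4
  mean(B) = (7 + 3 + 8 + 7 + 8) / 5 = 33/5 = 6.6

Step 2 — sample covariance S[i,j] = (1/(n-1)) · Σ_k (x_{k,i} - mean_i) · (x_{k,j} - mean_j), with n-1 = 4.
  S[A,A] = ((-0.4)·(-0.4) + (1.6)·(1.6) + (-0.4)·(-0.4) + (-2.4)·(-2.4) + (1.6)·(1.6)) / 4 = 11.2/4 = 2.8
  S[A,B] = ((-0.4)·(0.4) + (1.6)·(-3.6) + (-0.4)·(1.4) + (-2.4)·(0.4) + (1.6)·(1.4)) / 4 = -5.2/4 = -1.3
  S[B,B] = ((0.4)·(0.4) + (-3.6)·(-3.6) + (1.4)·(1.4) + (0.4)·(0.4) + (1.4)·(1.4)) / 4 = 17.2/4 = 4.3

S is symmetric (S[j,i] = S[i,j]). Assembling:

S = [[2.8, -1.3],
 [-1.3, 4.3]]


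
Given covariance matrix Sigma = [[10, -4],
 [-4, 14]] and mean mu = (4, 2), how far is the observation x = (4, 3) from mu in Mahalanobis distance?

Step 1 — centre the observation: (x - mu) = (0, 1).

Step 2 — invert Sigma. det(Sigma) = 10·14 - (-4)² = 124.
  Sigma^{-1} = (1/det) · [[d, -b], [-b, a]] = [[0.1129, 0.0323],
 [0.0323, 0.0806]].

Step 3 — form the quadratic (x - mu)^T · Sigma^{-1} · (x - mu):
  Sigma^{-1} · (x - mu) = (0.0323, 0.0806).
  (x - mu)^T · [Sigma^{-1} · (x - mu)] = (0)·(0.0323) + (1)·(0.0806) = 0.0806.

Step 4 — take square root: d = √(0.0806) ≈ 0.284.

d(x, mu) = √(0.0806) ≈ 0.284


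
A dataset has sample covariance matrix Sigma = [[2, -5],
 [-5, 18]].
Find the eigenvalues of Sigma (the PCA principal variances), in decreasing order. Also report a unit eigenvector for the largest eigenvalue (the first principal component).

Step 1 — characteristic polynomial of 2×2 Sigma:
  det(Sigma - λI) = λ² - trace · λ + det = 0.
  trace = 2 + 18 = 20, det = 2·18 - (-5)² = 11.
Step 2 — discriminant:
  Δ = trace² - 4·det = 400 - 44 = 356.
Step 3 — eigenvalues:
  λ = (trace ± √Δ)/2 = (20 ± 18.868)/2,
  λ_1 = 19.434,  λ_2 = 0.566.

Step 4 — unit eigenvector for λ_1: solve (Sigma - λ_1 I)v = 0. First row:
  (2 - 19.434)·v_x + (-5)·v_y = 0, i.e. (-17.434)·v_x + (-5)·v_y = 0,
  so v ∝ (b, λ_1 - a) = (-5, 17.434); multiply by -1 so the first entry is positive: u = (5, -17.434).
  ||u|| = √((5)² + (-17.434)²) = √(328.9437) ≈ 18.1368,
  v_1 = u/||u|| ≈ (0.2757, -0.9612) (||v_1|| = 1).

λ_1 = 19.434,  λ_2 = 0.566;  v_1 ≈ (0.2757, -0.9612)


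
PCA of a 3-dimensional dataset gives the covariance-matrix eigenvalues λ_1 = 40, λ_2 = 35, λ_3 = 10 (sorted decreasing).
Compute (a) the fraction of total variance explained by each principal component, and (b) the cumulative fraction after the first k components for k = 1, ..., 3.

Step 1 — total variance = trace(Sigma) = Σ λ_i = 40 + 35 + 10 = 85.

Step 2 — fraction explained by component i = λ_i / Σ λ:
  PC1: 40/85 = 0.4706
  PC2: 35/85 = 0.4118
  PC3: 10/85 = 0.1176

Step 3 — cumulative fraction after k components = (λ_1 + ... + λ_k) / Σ λ:
  k = 1: 40/85 = 0.4706
  k = 2: (40 + 35)/85 = 75/85 = 0.8824
  k = 3: (40 + 35 + 10)/85 = 85/85 = 1

Summary (fraction, with percent):

explained: PC1 0.4706 (47.06%), PC2 0.4118 (41.18%), PC3 0.1176 (11.76%);  cumulative: 0.4706, 0.8824, 1


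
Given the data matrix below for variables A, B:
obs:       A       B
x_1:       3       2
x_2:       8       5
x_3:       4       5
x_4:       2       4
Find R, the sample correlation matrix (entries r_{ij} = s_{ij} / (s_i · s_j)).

Step 1 — column means:
  mean(A) = (3 + 8 + 4 + 2) / 4 = 17/4 = 4.25
  mean(B) = (2 + 5 + 5 + 4) / 4 = 16/4 = 4

Step 2 — sample variances and covariances s[i,j] = (1/(n-1)) · Σ_k (x_{k,i} - mean_i) · (x_{k,j} - mean_j), with n-1 = 3:
  s[A,A] = ((-1.25)·(-1.25) + (3.75)·(3.75) + (-0.25)·(-0.25) + (-2.25)·(-2.25)) / 3 = 20.75/3 = 6.9167
  s[A,B] = ((-1.25)·(-2) + (3.75)·(1) + (-0.25)·(1) + (-2.25)·(0)) / 3 = 6/3 = 2
  s[B,B] = ((-2)·(-2) + (1)·(1) + (1)·(1) + (0)·(0)) / 3 = 6/3 = 2
  Sample standard deviations s_i = √(s[i,i]):
  s(A) = √(6.9167) = 2.63
  s(B) = √(2) = 1.4142

Step 3 — r_{ij} = s_{ij} / (s_i · s_j):
  r[A,A] = 1 (diagonal).
  r[A,B] = 2 / (2.63 · 1.4142) = 2 / 3.7193 = 0.5377
  r[B,B] = 1 (diagonal).

R is symmetric with unit diagonal. Assembling:

R = [[1, 0.5377],
 [0.5377, 1]]


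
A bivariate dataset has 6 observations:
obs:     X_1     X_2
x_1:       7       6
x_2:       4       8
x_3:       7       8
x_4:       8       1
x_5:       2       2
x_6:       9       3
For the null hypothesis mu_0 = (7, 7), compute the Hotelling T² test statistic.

Step 1 — sample mean vector:
  mean(X_1) = (7 + 4 + 7 + 8 + 2 + 9) / 6 = 37/6 = 6.1667
  mean(X_2) = (6 + 8 + 8 + 1 + 2 + 3) / 6 = 28/6 = 4.6667
  x̄ = (6.1667, 4.6667),  deviation x̄ - mu_0 = (6.1667, 4.6667) - (7, 7) = (-0.8333, -2.3333).

Step 2 — sample covariance matrix, S[i,j] = (1/(n-1)) · Σ_k (x_{k,i} - mean_i) · (x_{k,j} - mean_j), divisor n-1 = 5:
  S[X_1,X_1] = ((0.8333)·(0.8333) + (-2.1667)·(-2.1667) + (0.8333)·(0.8333) + (1.8333)·(1.8333) + (-4.1667)·(-4.1667) + (2.8333)·(2.8333)) / 5 = 34.8333/5 = 6.9667
  S[X_1,X_2] = ((0.8333)·(1.3333) + (-2.1667)·(3.3333) + (0.8333)·(3.3333) + (1.8333)·(-3.6667) + (-4.1667)·(-2.6667) + (2.8333)·(-1.6667)) / 5 = -3.6667/5 = -0.7333
  S[X_2,X_2] = ((1.3333)·(1.3333) + (3.3333)·(3.3333) + (3.3333)·(3.3333) + (-3.6667)·(-3.6667) + (-2.6667)·(-2.6667) + (-1.6667)·(-1.6667)) / 5 = 47.3333/5 = 9.4667
  S = [[6.9667, -0.7333],
 [-0.7333, 9.4667]].

Step 3 — invert S. det(S) = 6.9667·9.4667 - (-0.7333)² = 65.4133.
  S^{-1} = (1/det) · [[d, -b], [-b, a]] = [[0.1447, 0.0112],
 [0.0112, 0.1065]].

Step 4 — quadratic form (x̄ - mu_0)^T · S^{-1} · (x̄ - mu_0):
  S^{-1} · (x̄ - mu_0) = (-0.1468, -0.2578),
  (x̄ - mu_0)^T · [...] = (-0.8333)·(-0.1468) + (-2.3333)·(-0.2578) = 0.7239.

Step 5 — scale by n: T² = 6 · 0.7239 = 4.3437.

T² ≈ 4.3437


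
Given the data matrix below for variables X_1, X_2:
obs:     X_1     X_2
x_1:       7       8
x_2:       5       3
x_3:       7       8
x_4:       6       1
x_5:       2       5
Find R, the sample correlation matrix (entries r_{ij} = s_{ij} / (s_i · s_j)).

Step 1 — column means:
  mean(X_1) = (7 + 5 + 7 + 6 + 2) / 5 = 27/5 = 5.4
  mean(X_2) = (8 + 3 + 8 + 1 + 5) / 5 = 25/5 = 5

Step 2 — sample variances and covariances s[i,j] = (1/(n-1)) · Σ_k (x_{k,i} - mean_i) · (x_{k,j} - mean_j), with n-1 = 4:
  s[X_1,X_1] = ((1.6)·(1.6) + (-0.4)·(-0.4) + (1.6)·(1.6) + (0.6)·(0.6) + (-3.4)·(-3.4)) / 4 = 17.2/4 = 4.3
  s[X_1,X_2] = ((1.6)·(3) + (-0.4)·(-2) + (1.6)·(3) + (0.6)·(-4) + (-3.4)·(0)) / 4 = 8/4 = 2
  s[X_2,X_2] = ((3)·(3) + (-2)·(-2) + (3)·(3) + (-4)·(-4) + (0)·(0)) / 4 = 38/4 = 9.5
  Sample standard deviations s_i = √(s[i,i]):
  s(X_1) = √(4.3) = 2.0736
  s(X_2) = √(9.5) = 3.0822

Step 3 — r_{ij} = s_{ij} / (s_i · s_j):
  r[X_1,X_1] = 1 (diagonal).
  r[X_1,X_2] = 2 / (2.0736 · 3.0822) = 2 / 6.3914 = 0.3129
  r[X_2,X_2] = 1 (diagonal).

R is symmetric with unit diagonal. Assembling:

R = [[1, 0.3129],
 [0.3129, 1]]


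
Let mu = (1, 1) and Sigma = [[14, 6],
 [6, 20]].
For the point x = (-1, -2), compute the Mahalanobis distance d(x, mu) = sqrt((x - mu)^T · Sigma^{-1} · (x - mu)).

Step 1 — centre the observation: (x - mu) = (-2, -3).

Step 2 — invert Sigma. det(Sigma) = 14·20 - (6)² = 244.
  Sigma^{-1} = (1/det) · [[d, -b], [-b, a]] = [[0.082, -0.0246],
 [-0.0246, 0.0574]].

Step 3 — form the quadratic (x - mu)^T · Sigma^{-1} · (x - mu):
  Sigma^{-1} · (x - mu) = (-0.0902, -0.123).
  (x - mu)^T · [Sigma^{-1} · (x - mu)] = (-2)·(-0.0902) + (-3)·(-0.123) = 0.5492.

Step 4 — take square root: d = √(0.5492) ≈ 0.7411.

d(x, mu) = √(0.5492) ≈ 0.7411


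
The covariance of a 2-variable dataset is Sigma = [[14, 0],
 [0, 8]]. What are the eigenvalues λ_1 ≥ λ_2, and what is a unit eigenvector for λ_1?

Step 1 — characteristic polynomial of 2×2 Sigma:
  det(Sigma - λI) = λ² - trace · λ + det = 0.
  trace = 14 + 8 = 22, det = 14·8 - (0)² = 112.
Step 2 — discriminant:
  Δ = trace² - 4·det = 484 - 448 = 36.
Step 3 — eigenvalues:
  λ = (trace ± √Δ)/2 = (22 ± 6)/2,
  λ_1 = 14,  λ_2 = 8.

Step 4 — unit eigenvector for λ_1: Sigma is diagonal, so its eigenvectors are the coordinate axes. λ_1 = 14 is the diagonal entry on the first coordinate axis, hence
  v_1 = (1, 0) (||v_1|| = 1).

λ_1 = 14,  λ_2 = 8;  v_1 ≈ (1, 0)


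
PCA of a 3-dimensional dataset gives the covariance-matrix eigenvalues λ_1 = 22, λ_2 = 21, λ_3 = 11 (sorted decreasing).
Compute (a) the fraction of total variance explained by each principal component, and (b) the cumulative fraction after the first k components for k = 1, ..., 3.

Step 1 — total variance = trace(Sigma) = Σ λ_i = 22 + 21 + 11 = 54.

Step 2 — fraction explained by component i = λ_i / Σ λ:
  PC1: 22/54 = 0.4074
  PC2: 21/54 = 0.3889
  PC3: 11/54 = 0.2037

Step 3 — cumulative fraction after k components = (λ_1 + ... + λ_k) / Σ λ:
  k = 1: 22/54 = 0.4074
  k = 2: (22 + 21)/54 = 43/54 = 0.7963
  k = 3: (22 + 21 + 11)/54 = 54/54 = 1

Summary (fraction, with percent):

explained: PC1 0.4074 (40.74%), PC2 0.3889 (38.89%), PC3 0.2037 (20.37%);  cumulative: 0.4074, 0.7963, 1


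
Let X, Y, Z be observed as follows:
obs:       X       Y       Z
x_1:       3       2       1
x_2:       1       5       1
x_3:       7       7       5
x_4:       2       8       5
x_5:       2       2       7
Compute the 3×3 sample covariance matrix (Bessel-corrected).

Step 1 — column means:
  mean(X) = (3 + 1 + 7 + 2 + 2) / 5 = 15/5 = 3
  mean(Y) = (2 + 5 + 7 + 8 + 2) / 5 = 24/5 = 4.8
  mean(Z) = (1 + 1 + 5 + 5 + 7) / 5 = 19/5 = 3.8

Step 2 — sample covariance S[i,j] = (1/(n-1)) · Σ_k (x_{k,i} - mean_i) · (x_{k,j} - mean_j), with n-1 = 4.
  S[X,X] = ((0)·(0) + (-2)·(-2) + (4)·(4) + (-1)·(-1) + (-1)·(-1)) / 4 = 22/4 = 5.5
  S[X,Y] = ((0)·(-2.8) + (-2)·(0.2) + (4)·(2.2) + (-1)·(3.2) + (-1)·(-2.8)) / 4 = 8/4 = 2
  S[X,Z] = ((0)·(-2.8) + (-2)·(-2.8) + (4)·(1.2) + (-1)·(1.2) + (-1)·(3.2)) / 4 = 6/4 = 1.5
  S[Y,Y] = ((-2.8)·(-2.8) + (0.2)·(0.2) + (2.2)·(2.2) + (3.2)·(3.2) + (-2.8)·(-2.8)) / 4 = 30.8/4 = 7.7
  S[Y,Z] = ((-2.8)·(-2.8) + (0.2)·(-2.8) + (2.2)·(1.2) + (3.2)·(1.2) + (-2.8)·(3.2)) / 4 = 4.8/4 = 1.2
  S[Z,Z] = ((-2.8)·(-2.8) + (-2.8)·(-2.8) + (1.2)·(1.2) + (1.2)·(1.2) + (3.2)·(3.2)) / 4 = 28.8/4 = 7.2

S is symmetric (S[j,i] = S[i,j]). Assembling:

S = [[5.5, 2, 1.5],
 [2, 7.7, 1.2],
 [1.5, 1.2, 7.2]]


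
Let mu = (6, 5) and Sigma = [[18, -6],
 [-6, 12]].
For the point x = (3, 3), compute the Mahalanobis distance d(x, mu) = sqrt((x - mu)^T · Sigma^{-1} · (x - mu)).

Step 1 — centre the observation: (x - mu) = (-3, -2).

Step 2 — invert Sigma. det(Sigma) = 18·12 - (-6)² = 180.
  Sigma^{-1} = (1/det) · [[d, -b], [-b, a]] = [[0.0667, 0.0333],
 [0.0333, 0.1]].

Step 3 — form the quadratic (x - mu)^T · Sigma^{-1} · (x - mu):
  Sigma^{-1} · (x - mu) = (-0.2667, -0.3).
  (x - mu)^T · [Sigma^{-1} · (x - mu)] = (-3)·(-0.2667) + (-2)·(-0.3) = 1.4.

Step 4 — take square root: d = √(1.4) ≈ 1.1832.

d(x, mu) = √(1.4) ≈ 1.1832


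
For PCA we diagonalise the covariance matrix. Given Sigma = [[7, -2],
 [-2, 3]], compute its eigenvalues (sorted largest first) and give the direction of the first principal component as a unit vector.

Step 1 — characteristic polynomial of 2×2 Sigma:
  det(Sigma - λI) = λ² - trace · λ + det = 0.
  trace = 7 + 3 = 10, det = 7·3 - (-2)² = 17.
Step 2 — discriminant:
  Δ = trace² - 4·det = 100 - 68 = 32.
Step 3 — eigenvalues:
  λ = (trace ± √Δ)/2 = (10 ± 5.6569)/2,
  λ_1 = 7.8284,  λ_2 = 2.1716.

Step 4 — unit eigenvector for λ_1: solve (Sigma - λ_1 I)v = 0. First row:
  (7 - 7.8284)·v_x + (-2)·v_y = 0, i.e. (-0.8284)·v_x + (-2)·v_y = 0,
  so v ∝ (b, λ_1 - a) = (-2, 0.8284); multiply by -1 so the first entry is positive: u = (2, -0.8284).
  ||u|| = √((2)² + (-0.8284)²) = √(4.6863) ≈ 2.1648,
  v_1 = u/||u|| ≈ (0.9239, -0.3827) (||v_1|| = 1).

λ_1 = 7.8284,  λ_2 = 2.1716;  v_1 ≈ (0.9239, -0.3827)


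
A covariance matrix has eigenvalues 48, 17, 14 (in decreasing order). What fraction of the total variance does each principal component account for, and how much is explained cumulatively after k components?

Step 1 — total variance = trace(Sigma) = Σ λ_i = 48 + 17 + 14 = 79.

Step 2 — fraction explained by component i = λ_i / Σ λ:
  PC1: 48/79 = 0.6076
  PC2: 17/79 = 0.2152
  PC3: 14/79 = 0.1772

Step 3 — cumulative fraction after k components = (λ_1 + ... + λ_k) / Σ λ:
  k = 1: 48/79 = 0.6076
  k = 2: (48 + 17)/79 = 65/79 = 0.8228
  k = 3: (48 + 17 + 14)/79 = 79/79 = 1

Summary (fraction, with percent):

explained: PC1 0.6076 (60.76%), PC2 0.2152 (21.52%), PC3 0.1772 (17.72%);  cumulative: 0.6076, 0.8228, 1


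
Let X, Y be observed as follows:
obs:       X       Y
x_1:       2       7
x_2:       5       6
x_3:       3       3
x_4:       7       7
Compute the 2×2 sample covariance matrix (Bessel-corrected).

Step 1 — column means:
  mean(X) = (2 + 5 + 3 + 7) / 4 = 17/4 = 4.25
  mean(Y) = (7 + 6 + 3 + 7) / 4 = 23/4 = 5.75

Step 2 — sample covariance S[i,j] = (1/(n-1)) · Σ_k (x_{k,i} - mean_i) · (x_{k,j} - mean_j), with n-1 = 3.
  S[X,X] = ((-2.25)·(-2.25) + (0.75)·(0.75) + (-1.25)·(-1.25) + (2.75)·(2.75)) / 3 = 14.75/3 = 4.9167
  S[X,Y] = ((-2.25)·(1.25) + (0.75)·(0.25) + (-1.25)·(-2.75) + (2.75)·(1.25)) / 3 = 4.25/3 = 1.4167
  S[Y,Y] = ((1.25)·(1.25) + (0.25)·(0.25) + (-2.75)·(-2.75) + (1.25)·(1.25)) / 3 = 10.75/3 = 3.5833

S is symmetric (S[j,i] = S[i,j]). Assembling:

S = [[4.9167, 1.4167],
 [1.4167, 3.5833]]


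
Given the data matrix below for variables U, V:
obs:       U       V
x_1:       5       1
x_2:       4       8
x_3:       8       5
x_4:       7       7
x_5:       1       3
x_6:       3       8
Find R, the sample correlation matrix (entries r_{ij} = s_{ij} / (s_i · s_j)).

Step 1 — column means:
  mean(U) = (5 + 4 + 8 + 7 + 1 + 3) / 6 = 28/6 = 4.6667
  mean(V) = (1 + 8 + 5 + 7 + 3 + 8) / 6 = 32/6 = 5.3333

Step 2 — sample variances and covariances s[i,j] = (1/(n-1)) · Σ_k (x_{k,i} - mean_i) · (x_{k,j} - mean_j), with n-1 = 5:
  s[U,U] = ((0.3333)·(0.3333) + (-0.6667)·(-0.6667) + (3.3333)·(3.3333) + (2.3333)·(2.3333) + (-3.6667)·(-3.6667) + (-1.6667)·(-1.6667)) / 5 = 33.3333/5 = 6.6667
  s[U,V] = ((0.3333)·(-4.3333) + (-0.6667)·(2.6667) + (3.3333)·(-0.3333) + (2.3333)·(1.6667) + (-3.6667)·(-2.3333) + (-1.6667)·(2.6667)) / 5 = 3.6667/5 = 0.7333
  s[V,V] = ((-4.3333)·(-4.3333) + (2.6667)·(2.6667) + (-0.3333)·(-0.3333) + (1.6667)·(1.6667) + (-2.3333)·(-2.3333) + (2.6667)·(2.6667)) / 5 = 41.3333/5 = 8.2667
  Sample standard deviations s_i = √(s[i,i]):
  s(U) = √(6.6667) = 2.582
  s(V) = √(8.2667) = 2.8752

Step 3 — r_{ij} = s_{ij} / (s_i · s_j):
  r[U,U] = 1 (diagonal).
  r[U,V] = 0.7333 / (2.582 · 2.8752) = 0.7333 / 7.4237 = 0.0988
  r[V,V] = 1 (diagonal).

R is symmetric with unit diagonal. Assembling:

R = [[1, 0.0988],
 [0.0988, 1]]


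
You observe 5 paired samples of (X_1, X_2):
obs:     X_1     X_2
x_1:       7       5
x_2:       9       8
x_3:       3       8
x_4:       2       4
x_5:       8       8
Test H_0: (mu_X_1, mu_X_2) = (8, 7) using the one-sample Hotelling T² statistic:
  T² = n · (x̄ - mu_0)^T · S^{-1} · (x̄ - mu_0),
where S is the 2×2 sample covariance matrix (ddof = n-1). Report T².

Step 1 — sample mean vector:
  mean(X_1) = (7 + 9 + 3 + 2 + 8) / 5 = 29/5 = 5.8
  mean(X_2) = (5 + 8 + 8 + 4 + 8) / 5 = 33/5 = 6.6
  x̄ = (5.8, 6.6),  deviation x̄ - mu_0 = (5.8, 6.6) - (8, 7) = (-2.2, -0.4).

Step 2 — sample covariance matrix, S[i,j] = (1/(n-1)) · Σ_k (x_{k,i} - mean_i) · (x_{k,j} - mean_j), divisor n-1 = 4:
  S[X_1,X_1] = ((1.2)·(1.2) + (3.2)·(3.2) + (-2.8)·(-2.8) + (-3.8)·(-3.8) + (2.2)·(2.2)) / 4 = 38.8/4 = 9.7
  S[X_1,X_2] = ((1.2)·(-1.6) + (3.2)·(1.4) + (-2.8)·(1.4) + (-3.8)·(-2.6) + (2.2)·(1.4)) / 4 = 11.6/4 = 2.9
  S[X_2,X_2] = ((-1.6)·(-1.6) + (1.4)·(1.4) + (1.4)·(1.4) + (-2.6)·(-2.6) + (1.4)·(1.4)) / 4 = 15.2/4 = 3.8
  S = [[9.7, 2.9],
 [2.9, 3.8]].

Step 3 — invert S. det(S) = 9.7·3.8 - (2.9)² = 28.45.
  S^{-1} = (1/det) · [[d, -b], [-b, a]] = [[0.1336, -0.1019],
 [-0.1019, 0.3409]].

Step 4 — quadratic form (x̄ - mu_0)^T · S^{-1} · (x̄ - mu_0):
  S^{-1} · (x̄ - mu_0) = (-0.2531, 0.0879),
  (x̄ - mu_0)^T · [...] = (-2.2)·(-0.2531) + (-0.4)·(0.0879) = 0.5216.

Step 5 — scale by n: T² = 5 · 0.5216 = 2.6081.

T² ≈ 2.6081


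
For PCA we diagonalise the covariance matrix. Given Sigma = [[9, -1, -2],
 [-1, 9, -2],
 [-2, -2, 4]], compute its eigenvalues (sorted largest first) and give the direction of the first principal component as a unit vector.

Step 1 — characteristic polynomial p(λ) = det(λI - Sigma) = λ³ - tr·λ² + c_1·λ - det, where tr = trace, c_1 = sum of the principal 2×2 minors, det = det(Sigma):
  tr = 9 + 9 + 4 = 22,
  c_1 = (9·9 - (-1)²) + (9·4 - (-2)²) + (9·4 - (-2)²) = 80 + 32 + 32 = 144,
  det = 9·(9·4 - (-2)²) - (-1)·((-1)·4 - (-2)·(-2)) + (-2)·((-1)·(-2) - 9·(-2)) = 9·(32) - (-1)·(-8) + (-2)·(20) = 240.
  So p(λ) = λ³ - 22λ² + 144λ - 240.
Step 2 — look for an integer root (rational root theorem: any rational root is an integer divisor of 240). Testing λ = 10:
  p(10) = 1000 - 2200 + 1440 - 240 = 0  ✓
  Dividing out (λ - 10): p(λ) = (λ - 10)(λ² - 12λ + 24).
Step 3 — remaining eigenvalues from the quadratic λ² - 12λ + 24 = 0:
  Δ = 12² - 4·24 = 144 - 96 = 48,  λ = (12 ± √48)/2 = (12 ± 6.9282)/2 ≈ 9.4641 or 2.5359.
  Sorted: λ_1 = 10,  λ_2 = 9.4641,  λ_3 = 2.5359  (check: sum = 22 = tr ✓).

Step 4 — unit eigenvector for λ_1 = 10: v spans the null space of (Sigma - λ_1 I), whose rows are
  r_1 = (-1, -1, -2),  r_2 = (-1, -1, -2),  r_3 = (-2, -2, -6).
  v is orthogonal to every row, so take v ∝ r_1 × r_3 = ((-1)·(-6) - (-2)·(-2), (-2)·(-2) - (-1)·(-6), (-1)·(-2) - (-1)·(-2)) = (2, -2, 0).
  Rescale (divide by 2): u = (1, -1, 0).
  ||u|| = √((1)² + (-1)² + (0)²) = √(2) ≈ 1.4142,  v_1 = u/||u|| ≈ (0.7071, -0.7071, 0) (||v_1|| = 1).

λ_1 = 10,  λ_2 = 9.4641,  λ_3 = 2.5359;  v_1 ≈ (0.7071, -0.7071, 0)


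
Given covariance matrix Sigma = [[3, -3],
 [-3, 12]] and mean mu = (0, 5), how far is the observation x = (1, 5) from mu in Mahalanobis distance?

Step 1 — centre the observation: (x - mu) = (1, 0).

Step 2 — invert Sigma. det(Sigma) = 3·12 - (-3)² = 27.
  Sigma^{-1} = (1/det) · [[d, -b], [-b, a]] = [[0.4444, 0.1111],
 [0.1111, 0.1111]].

Step 3 — form the quadratic (x - mu)^T · Sigma^{-1} · (x - mu):
  Sigma^{-1} · (x - mu) = (0.4444, 0.1111).
  (x - mu)^T · [Sigma^{-1} · (x - mu)] = (1)·(0.4444) + (0)·(0.1111) = 0.4444.

Step 4 — take square root: d = √(0.4444) ≈ 0.6667.

d(x, mu) = √(0.4444) ≈ 0.6667


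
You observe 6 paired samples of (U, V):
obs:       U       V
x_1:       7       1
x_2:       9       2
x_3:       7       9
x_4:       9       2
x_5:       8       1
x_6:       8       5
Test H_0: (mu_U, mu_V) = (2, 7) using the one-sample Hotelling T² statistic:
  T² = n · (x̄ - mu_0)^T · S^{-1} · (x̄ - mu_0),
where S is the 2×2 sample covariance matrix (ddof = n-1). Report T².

Step 1 — sample mean vector:
  mean(U) = (7 + 9 + 7 + 9 + 8 + 8) / 6 = 48/6 = 8
  mean(V) = (1 + 2 + 9 + 2 + 1 + 5) / 6 = 20/6 = 3.3333
  x̄ = (8, 3.3333),  deviation x̄ - mu_0 = (8, 3.3333) - (2, 7) = (6, -3.6667).

Step 2 — sample covariance matrix, S[i,j] = (1/(n-1)) · Σ_k (x_{k,i} - mean_i) · (x_{k,j} - mean_j), divisor n-1 = 5:
  S[U,U] = ((-1)·(-1) + (1)·(1) + (-1)·(-1) + (1)·(1) + (0)·(0) + (0)·(0)) / 5 = 4/5 = 0.8
  S[U,V] = ((-1)·(-2.3333) + (1)·(-1.3333) + (-1)·(5.6667) + (1)·(-1.3333) + (0)·(-2.3333) + (0)·(1.6667)) / 5 = -6/5 = -1.2
  S[V,V] = ((-2.3333)·(-2.3333) + (-1.3333)·(-1.3333) + (5.6667)·(5.6667) + (-1.3333)·(-1.3333) + (-2.3333)·(-2.3333) + (1.6667)·(1.6667)) / 5 = 49.3333/5 = 9.8667
  S = [[0.8, -1.2],
 [-1.2, 9.8667]].

Step 3 — invert S. det(S) = 0.8·9.8667 - (-1.2)² = 6.4533.
  S^{-1} = (1/det) · [[d, -b], [-b, a]] = [[1.5289, 0.186],
 [0.186, 0.124]].

Step 4 — quadratic form (x̄ - mu_0)^T · S^{-1} · (x̄ - mu_0):
  S^{-1} · (x̄ - mu_0) = (8.4917, 0.6612),
  (x̄ - mu_0)^T · [...] = (6)·(8.4917) + (-3.6667)·(0.6612) = 48.5262.

Step 5 — scale by n: T² = 6 · 48.5262 = 291.157.

T² ≈ 291.157
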